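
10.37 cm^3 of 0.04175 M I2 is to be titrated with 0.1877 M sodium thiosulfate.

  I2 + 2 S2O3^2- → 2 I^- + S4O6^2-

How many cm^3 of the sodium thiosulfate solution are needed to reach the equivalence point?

4.613 mL

n(I2) = 0.01037 L × 0.04175 mol/L = 4.329 × 10^-4 mol
From the 2:1 stoichiometry, n(Na2S2O3) = 2/1 × 4.329 × 10^-4 = 8.659 × 10^-4 mol
V(Na2S2O3) = 8.659 × 10^-4 mol / 0.1877 mol/L = 0.004613 L = 4.613 mL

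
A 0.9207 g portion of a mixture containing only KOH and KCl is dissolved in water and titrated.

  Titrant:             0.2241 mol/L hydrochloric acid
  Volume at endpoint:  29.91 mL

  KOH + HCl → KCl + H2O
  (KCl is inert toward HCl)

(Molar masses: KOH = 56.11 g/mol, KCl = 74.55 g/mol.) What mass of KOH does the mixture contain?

n(HCl) = 0.02991 × 0.2241 = 6.703 × 10^-3 mol
Let x = n(KOH), y = n(KCl).
Titrant: 1x = 6.703 × 10^-3;  mass: 56.11x + 74.55y = 0.9207
Solving, x = 6.703 × 10^-3 mol, y = 7.305 × 10^-3 mol
mass of KOH = 6.703 × 10^-3 × 56.11 = 0.3761 g

0.3761 g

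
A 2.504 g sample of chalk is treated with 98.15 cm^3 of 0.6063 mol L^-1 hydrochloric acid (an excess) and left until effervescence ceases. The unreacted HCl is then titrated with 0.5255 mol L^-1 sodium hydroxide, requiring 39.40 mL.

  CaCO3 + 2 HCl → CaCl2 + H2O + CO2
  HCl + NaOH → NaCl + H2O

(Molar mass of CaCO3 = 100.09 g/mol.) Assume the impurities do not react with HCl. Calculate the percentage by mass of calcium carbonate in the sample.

77.55 %

n(HCl) added = 0.09815 × 0.6063 = 0.05951 mol
n(NaOH) used in back-titration = 0.03940 × 0.5255 = 0.02070 mol
n(HCl) left over = 0.02070 mol (1:1 ratio)
n(HCl) consumed by analyte = 0.05951 − 0.02070 = 0.03880 mol
From the 1:2 ratio, n(CaCO3) = 1/2 × 0.03880 = 0.01940 mol
mass of CaCO3 = 0.01940 × 100.09 = 1.942 g
% CaCO3 = 1.942 / 2.504 × 100 = 77.55 %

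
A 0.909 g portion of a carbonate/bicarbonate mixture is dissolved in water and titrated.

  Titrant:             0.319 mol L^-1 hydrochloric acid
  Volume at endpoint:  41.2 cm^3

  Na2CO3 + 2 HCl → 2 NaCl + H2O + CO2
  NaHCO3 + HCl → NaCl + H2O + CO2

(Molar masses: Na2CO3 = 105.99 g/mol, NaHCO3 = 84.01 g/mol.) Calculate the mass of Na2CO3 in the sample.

n(HCl) = 0.0412 × 0.319 = 0.0131 mol
Let x = n(Na2CO3), y = n(NaHCO3).
Titrant: 2x + 1y = 0.0131;  mass: 105.99x + 84.01y = 0.909
Solving, x = 3.15 × 10^-3 mol, y = 6.85 × 10^-3 mol
mass of Na2CO3 = 3.15 × 10^-3 × 105.99 = 0.333 g

0.333 g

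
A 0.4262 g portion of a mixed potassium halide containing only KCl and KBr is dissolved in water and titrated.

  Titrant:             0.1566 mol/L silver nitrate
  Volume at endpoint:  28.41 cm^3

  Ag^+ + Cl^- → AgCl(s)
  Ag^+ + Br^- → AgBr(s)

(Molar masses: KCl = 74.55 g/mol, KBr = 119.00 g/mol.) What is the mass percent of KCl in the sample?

n(AgNO3) = 0.02841 × 0.1566 = 4.449 × 10^-3 mol
Let x = n(KCl), y = n(KBr).
Titrant: 1x + 1y = 4.449 × 10^-3;  mass: 74.55x + 119.00y = 0.4262
Solving, x = 2.322 × 10^-3 mol, y = 2.127 × 10^-3 mol
mass of KCl = 2.322 × 10^-3 × 74.55 = 0.1731 g
% KCl = 0.1731 / 0.4262 × 100 = 40.62 %

40.62 %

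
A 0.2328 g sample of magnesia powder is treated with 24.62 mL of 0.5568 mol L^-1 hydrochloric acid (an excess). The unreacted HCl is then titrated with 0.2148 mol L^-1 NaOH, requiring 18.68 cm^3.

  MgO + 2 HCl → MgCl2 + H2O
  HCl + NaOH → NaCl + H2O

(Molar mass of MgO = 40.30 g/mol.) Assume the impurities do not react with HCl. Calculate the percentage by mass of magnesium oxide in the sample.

83.92 %

n(HCl) added = 0.02462 × 0.5568 = 0.01371 mol
n(NaOH) used in back-titration = 0.01868 × 0.2148 = 4.012 × 10^-3 mol
n(HCl) left over = 4.012 × 10^-3 mol (1:1 ratio)
n(HCl) consumed by analyte = 0.01371 − 4.012 × 10^-3 = 9.696 × 10^-3 mol
From the 1:2 ratio, n(MgO) = 1/2 × 9.696 × 10^-3 = 4.848 × 10^-3 mol
mass of MgO = 4.848 × 10^-3 × 40.30 = 0.1954 g
% MgO = 0.1954 / 0.2328 × 100 = 83.92 %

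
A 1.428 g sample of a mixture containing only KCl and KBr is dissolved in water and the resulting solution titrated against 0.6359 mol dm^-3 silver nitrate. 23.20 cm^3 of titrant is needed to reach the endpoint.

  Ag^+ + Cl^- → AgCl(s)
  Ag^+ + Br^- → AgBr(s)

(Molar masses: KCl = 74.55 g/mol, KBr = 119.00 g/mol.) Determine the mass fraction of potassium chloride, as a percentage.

38.48 %

n(AgNO3) = 0.02320 × 0.6359 = 0.01475 mol
Let x = n(KCl), y = n(KBr).
Titrant: 1x + 1y = 0.01475;  mass: 74.55x + 119.00y = 1.428
Solving, x = 7.370 × 10^-3 mol, y = 7.383 × 10^-3 mol
mass of KCl = 7.370 × 10^-3 × 74.55 = 0.5494 g
% KCl = 0.5494 / 1.428 × 100 = 38.48 %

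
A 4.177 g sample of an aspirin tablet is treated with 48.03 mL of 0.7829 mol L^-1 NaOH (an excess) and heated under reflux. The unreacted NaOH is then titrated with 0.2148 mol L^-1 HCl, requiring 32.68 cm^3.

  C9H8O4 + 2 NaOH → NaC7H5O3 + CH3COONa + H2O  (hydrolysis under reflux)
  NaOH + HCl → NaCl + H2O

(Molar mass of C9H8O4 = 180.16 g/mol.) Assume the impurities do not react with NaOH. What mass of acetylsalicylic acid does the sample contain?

2.755 g

n(NaOH) added = 0.04803 × 0.7829 = 0.03760 mol
n(HCl) used in back-titration = 0.03268 × 0.2148 = 7.020 × 10^-3 mol
n(NaOH) left over = 7.020 × 10^-3 mol (1:1 ratio)
n(NaOH) consumed by analyte = 0.03760 − 7.020 × 10^-3 = 0.03058 mol
From the 1:2 ratio, n(C9H8O4) = 1/2 × 0.03058 = 0.01529 mol
mass of C9H8O4 = 0.01529 × 180.16 = 2.755 g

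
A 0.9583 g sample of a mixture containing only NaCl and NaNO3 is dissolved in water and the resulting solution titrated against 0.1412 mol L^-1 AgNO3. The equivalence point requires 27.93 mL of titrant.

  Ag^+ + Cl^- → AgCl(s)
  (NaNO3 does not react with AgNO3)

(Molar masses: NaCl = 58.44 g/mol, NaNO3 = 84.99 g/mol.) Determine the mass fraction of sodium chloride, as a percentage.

n(AgNO3) = 0.02793 × 0.1412 = 3.944 × 10^-3 mol
Let x = n(NaCl), y = n(NaNO3).
Titrant: 1x = 3.944 × 10^-3;  mass: 58.44x + 84.99y = 0.9583
Solving, x = 3.944 × 10^-3 mol, y = 8.564 × 10^-3 mol
mass of NaCl = 3.944 × 10^-3 × 58.44 = 0.2305 g
% NaCl = 0.2305 / 0.9583 × 100 = 24.05 %

24.05 %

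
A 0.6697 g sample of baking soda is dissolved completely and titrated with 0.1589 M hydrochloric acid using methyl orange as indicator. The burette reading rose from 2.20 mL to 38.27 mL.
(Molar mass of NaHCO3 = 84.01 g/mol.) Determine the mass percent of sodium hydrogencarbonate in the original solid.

NaHCO3 + HCl → NaCl + H2O + CO2
n(HCl) = 0.03607 L × 0.1589 mol/L = 5.732 × 10^-3 mol
n(NaHCO3) = 5.732 × 10^-3 mol (1:1 ratio)
mass of NaHCO3 = 5.732 × 10^-3 × 84.01 g/mol = 0.4815 g
% NaHCO3 = 0.4815 / 0.6697 × 100 = 71.90 %

71.90 %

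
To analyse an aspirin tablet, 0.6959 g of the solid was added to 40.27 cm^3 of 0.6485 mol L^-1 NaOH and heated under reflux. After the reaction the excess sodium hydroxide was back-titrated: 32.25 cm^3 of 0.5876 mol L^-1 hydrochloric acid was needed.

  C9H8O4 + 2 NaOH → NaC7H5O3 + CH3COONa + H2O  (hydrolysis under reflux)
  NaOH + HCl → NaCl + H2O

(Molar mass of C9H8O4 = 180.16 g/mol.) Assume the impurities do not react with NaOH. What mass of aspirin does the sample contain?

n(NaOH) added = 0.04027 × 0.6485 = 0.02612 mol
n(HCl) used in back-titration = 0.03225 × 0.5876 = 0.01895 mol
n(NaOH) left over = 0.01895 mol (1:1 ratio)
n(NaOH) consumed by analyte = 0.02612 − 0.01895 = 7.165 × 10^-3 mol
From the 1:2 ratio, n(C9H8O4) = 1/2 × 7.165 × 10^-3 = 3.582 × 10^-3 mol
mass of C9H8O4 = 3.582 × 10^-3 × 180.16 = 0.6454 g

0.6454 g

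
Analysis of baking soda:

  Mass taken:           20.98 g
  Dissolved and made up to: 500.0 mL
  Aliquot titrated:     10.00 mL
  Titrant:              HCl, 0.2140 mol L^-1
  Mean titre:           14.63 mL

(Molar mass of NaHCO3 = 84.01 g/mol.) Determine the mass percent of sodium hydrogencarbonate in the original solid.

NaHCO3 + HCl → NaCl + H2O + CO2
n(HCl) per titration = 0.01463 × 0.2140 = 3.131 × 10^-3 mol
n(NaHCO3) in each aliquot = 3.131 × 10^-3 mol (1:1 ratio)
n(NaHCO3) in the whole flask = 3.131 × 10^-3 × 500.0/10.00 = 0.1565 mol
mass of NaHCO3 = 0.1565 × 84.01 = 13.15 g
% NaHCO3 = 13.15 / 20.98 × 100 = 62.68 %

62.68 %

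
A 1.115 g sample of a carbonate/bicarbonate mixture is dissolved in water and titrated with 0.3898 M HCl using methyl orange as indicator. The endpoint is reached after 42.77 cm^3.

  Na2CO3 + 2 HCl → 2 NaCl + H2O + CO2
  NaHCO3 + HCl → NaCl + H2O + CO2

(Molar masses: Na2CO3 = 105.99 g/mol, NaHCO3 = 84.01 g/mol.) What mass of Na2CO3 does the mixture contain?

n(HCl) = 0.04277 × 0.3898 = 0.01667 mol
Let x = n(Na2CO3), y = n(NaHCO3).
Titrant: 2x + 1y = 0.01667;  mass: 105.99x + 84.01y = 1.115
Solving, x = 4.604 × 10^-3 mol, y = 7.464 × 10^-3 mol
mass of Na2CO3 = 4.604 × 10^-3 × 105.99 = 0.4880 g

0.4880 g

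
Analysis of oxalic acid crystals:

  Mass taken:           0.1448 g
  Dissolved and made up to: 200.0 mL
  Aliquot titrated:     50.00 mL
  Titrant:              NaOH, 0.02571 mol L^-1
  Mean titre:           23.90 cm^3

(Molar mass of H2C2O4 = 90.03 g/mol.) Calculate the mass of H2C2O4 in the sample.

0.1106 g

H2C2O4 + 2 NaOH → Na2C2O4 + 2 H2O
n(NaOH) per titration = 0.02390 × 0.02571 = 6.145 × 10^-4 mol
From the 1:2 ratio, n(H2C2O4) in each aliquot = 1/2 × 6.145 × 10^-4 = 3.072 × 10^-4 mol
n(H2C2O4) in the whole flask = 3.072 × 10^-4 × 200.0/50.00 = 1.229 × 10^-3 mol
mass of H2C2O4 = 1.229 × 10^-3 × 90.03 = 0.1106 g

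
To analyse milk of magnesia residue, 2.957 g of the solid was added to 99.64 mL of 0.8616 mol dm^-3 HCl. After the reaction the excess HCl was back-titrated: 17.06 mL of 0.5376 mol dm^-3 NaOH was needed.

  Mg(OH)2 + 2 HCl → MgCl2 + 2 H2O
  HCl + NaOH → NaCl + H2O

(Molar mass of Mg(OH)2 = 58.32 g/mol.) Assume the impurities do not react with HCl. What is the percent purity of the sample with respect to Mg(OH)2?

75.62 %

n(HCl) added = 0.09964 × 0.8616 = 0.08585 mol
n(NaOH) used in back-titration = 0.01706 × 0.5376 = 9.171 × 10^-3 mol
n(HCl) left over = 9.171 × 10^-3 mol (1:1 ratio)
n(HCl) consumed by analyte = 0.08585 − 9.171 × 10^-3 = 0.07668 mol
From the 1:2 ratio, n(Mg(OH)2) = 1/2 × 0.07668 = 0.03834 mol
mass of Mg(OH)2 = 0.03834 × 58.32 = 2.236 g
% Mg(OH)2 = 2.236 / 2.957 × 100 = 75.62 %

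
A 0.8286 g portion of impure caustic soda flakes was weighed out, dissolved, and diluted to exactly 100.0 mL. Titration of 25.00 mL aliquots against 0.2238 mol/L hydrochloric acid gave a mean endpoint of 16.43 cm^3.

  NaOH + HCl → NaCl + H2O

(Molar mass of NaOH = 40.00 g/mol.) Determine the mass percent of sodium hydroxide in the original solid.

71.00 %

n(HCl) per titration = 0.01643 × 0.2238 = 3.677 × 10^-3 mol
n(NaOH) in each aliquot = 3.677 × 10^-3 mol (1:1 ratio)
n(NaOH) in the whole flask = 3.677 × 10^-3 × 100.0/25.00 = 0.01471 mol
mass of NaOH = 0.01471 × 40.00 = 0.5883 g
% NaOH = 0.5883 / 0.8286 × 100 = 71.00 %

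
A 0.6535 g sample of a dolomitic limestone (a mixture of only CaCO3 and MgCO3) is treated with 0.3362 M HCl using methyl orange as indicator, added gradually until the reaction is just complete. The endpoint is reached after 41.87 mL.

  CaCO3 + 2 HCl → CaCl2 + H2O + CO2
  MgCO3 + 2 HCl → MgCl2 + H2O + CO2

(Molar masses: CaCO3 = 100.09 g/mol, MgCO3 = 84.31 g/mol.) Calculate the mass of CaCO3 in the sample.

n(HCl) = 0.04187 × 0.3362 = 0.01408 mol
Let x = n(CaCO3), y = n(MgCO3).
Titrant: 2x + 2y = 0.01408;  mass: 100.09x + 84.31y = 0.6535
Solving, x = 3.808 × 10^-3 mol, y = 3.230 × 10^-3 mol
mass of CaCO3 = 3.808 × 10^-3 × 100.09 = 0.3812 g

0.3812 g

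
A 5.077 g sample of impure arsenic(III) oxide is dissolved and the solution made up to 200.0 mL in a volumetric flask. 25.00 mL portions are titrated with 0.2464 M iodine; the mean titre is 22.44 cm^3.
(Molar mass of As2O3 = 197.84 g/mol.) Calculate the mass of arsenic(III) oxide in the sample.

As2O3 + 2 I2 + 2 H2O → As2O5 + 4 HI
n(I2) per titration = 0.02244 × 0.2464 = 5.529 × 10^-3 mol
From the 1:2 ratio, n(As2O3) in each aliquot = 1/2 × 5.529 × 10^-3 = 2.765 × 10^-3 mol
n(As2O3) in the whole flask = 2.765 × 10^-3 × 200.0/25.00 = 0.02212 mol
mass of As2O3 = 0.02212 × 197.84 = 4.376 g

4.376 g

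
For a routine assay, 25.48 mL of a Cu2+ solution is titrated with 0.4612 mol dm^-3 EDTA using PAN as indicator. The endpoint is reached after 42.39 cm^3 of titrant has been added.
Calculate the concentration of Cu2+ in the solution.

Cu^2+ + EDTA^4- → [Cu(EDTA)]^2-
n(EDTA) = 0.04239 L × 0.4612 mol/L = 0.01955 mol
n(Cu2+) = 0.01955 mol (1:1 mole ratio)
[Cu2+] = 0.01955 mol / 0.02548 L = 0.7673 mol/L

0.7673 mol/L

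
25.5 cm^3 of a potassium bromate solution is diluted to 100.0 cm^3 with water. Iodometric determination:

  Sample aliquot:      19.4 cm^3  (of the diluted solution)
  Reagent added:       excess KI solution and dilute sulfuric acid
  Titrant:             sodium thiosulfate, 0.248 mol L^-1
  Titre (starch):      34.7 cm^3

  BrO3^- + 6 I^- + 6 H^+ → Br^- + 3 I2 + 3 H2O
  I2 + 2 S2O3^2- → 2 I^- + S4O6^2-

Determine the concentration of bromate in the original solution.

n(S2O3^2-) = 0.0347 × 0.248 = 8.61 × 10^-3 mol
n(I2) = n(S2O3^2-)/2 = 4.30 × 10^-3 mol
From the 1:3 ratio, n(BrO3^-) in the aliquot = 1/3 × 4.30 × 10^-3 = 1.43 × 10^-3 mol
[BrO3^-]_dilute = 1.43 × 10^-3 / 0.0194 = 0.0739 mol/L
[BrO3^-]_original = 0.0739 × 100.0/25.5 = 0.290 mol/L

0.290 mol/L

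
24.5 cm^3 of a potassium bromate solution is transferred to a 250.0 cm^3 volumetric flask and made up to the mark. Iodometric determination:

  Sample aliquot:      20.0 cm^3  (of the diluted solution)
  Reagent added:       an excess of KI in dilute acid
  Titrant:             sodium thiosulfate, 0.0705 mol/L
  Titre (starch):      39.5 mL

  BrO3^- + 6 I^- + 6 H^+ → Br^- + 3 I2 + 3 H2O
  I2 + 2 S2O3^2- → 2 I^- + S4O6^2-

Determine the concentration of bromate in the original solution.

0.237 mol/L

n(S2O3^2-) = 0.0395 × 0.0705 = 2.78 × 10^-3 mol
n(I2) = n(S2O3^2-)/2 = 1.39 × 10^-3 mol
From the 1:3 ratio, n(BrO3^-) in the aliquot = 1/3 × 1.39 × 10^-3 = 4.64 × 10^-4 mol
[BrO3^-]_dilute = 4.64 × 10^-4 / 0.0200 = 0.0232 mol/L
[BrO3^-]_original = 0.0232 × 250.0/24.5 = 0.237 mol/L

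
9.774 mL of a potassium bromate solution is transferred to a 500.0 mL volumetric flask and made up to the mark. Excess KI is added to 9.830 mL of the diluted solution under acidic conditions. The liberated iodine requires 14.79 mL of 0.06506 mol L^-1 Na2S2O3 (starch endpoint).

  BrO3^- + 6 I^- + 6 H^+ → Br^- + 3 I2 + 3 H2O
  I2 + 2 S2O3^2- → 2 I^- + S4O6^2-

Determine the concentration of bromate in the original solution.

0.8346 mol/L

n(S2O3^2-) = 0.01479 × 0.06506 = 9.622 × 10^-4 mol
n(I2) = n(S2O3^2-)/2 = 4.811 × 10^-4 mol
From the 1:3 ratio, n(BrO3^-) in the aliquot = 1/3 × 4.811 × 10^-4 = 1.604 × 10^-4 mol
[BrO3^-]_dilute = 1.604 × 10^-4 / 0.009830 = 0.01631 mol/L
[BrO3^-]_original = 0.01631 × 500.0/9.774 = 0.8346 mol/L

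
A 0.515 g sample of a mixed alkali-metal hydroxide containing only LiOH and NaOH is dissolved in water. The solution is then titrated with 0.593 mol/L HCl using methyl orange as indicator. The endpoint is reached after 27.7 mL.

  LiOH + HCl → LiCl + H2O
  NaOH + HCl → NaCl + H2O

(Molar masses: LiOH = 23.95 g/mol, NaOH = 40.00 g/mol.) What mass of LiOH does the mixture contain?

0.212 g

n(HCl) = 0.0277 × 0.593 = 0.0164 mol
Let x = n(LiOH), y = n(NaOH).
Titrant: 1x + 1y = 0.0164;  mass: 23.95x + 40.00y = 0.515
Solving, x = 8.85 × 10^-3 mol, y = 7.58 × 10^-3 mol
mass of LiOH = 8.85 × 10^-3 × 23.95 = 0.212 g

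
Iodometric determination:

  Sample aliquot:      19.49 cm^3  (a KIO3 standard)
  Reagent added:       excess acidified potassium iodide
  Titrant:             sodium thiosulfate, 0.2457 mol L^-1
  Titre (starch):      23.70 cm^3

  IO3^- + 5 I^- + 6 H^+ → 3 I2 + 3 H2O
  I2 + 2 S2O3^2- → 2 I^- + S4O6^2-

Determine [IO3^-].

0.04980 mol/L

n(S2O3^2-) = 0.02370 × 0.2457 = 5.823 × 10^-3 mol
n(I2) = n(S2O3^2-)/2 = 2.912 × 10^-3 mol
From the 1:3 ratio, n(IO3^-) in the aliquot = 1/3 × 2.912 × 10^-3 = 9.705 × 10^-4 mol
[IO3^-] = 9.705 × 10^-4 / 0.01949 = 0.04980 mol/L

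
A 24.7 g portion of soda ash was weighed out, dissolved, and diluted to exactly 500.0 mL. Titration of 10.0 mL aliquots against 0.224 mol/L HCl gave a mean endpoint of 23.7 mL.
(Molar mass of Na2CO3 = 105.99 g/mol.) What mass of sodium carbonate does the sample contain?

14.1 g

Na2CO3 + 2 HCl → 2 NaCl + H2O + CO2
n(HCl) per titration = 0.0237 × 0.224 = 5.31 × 10^-3 mol
From the 1:2 ratio, n(Na2CO3) in each aliquot = 1/2 × 5.31 × 10^-3 = 2.65 × 10^-3 mol
n(Na2CO3) in the whole flask = 2.65 × 10^-3 × 500.0/10.0 = 0.133 mol
mass of Na2CO3 = 0.133 × 105.99 = 14.1 g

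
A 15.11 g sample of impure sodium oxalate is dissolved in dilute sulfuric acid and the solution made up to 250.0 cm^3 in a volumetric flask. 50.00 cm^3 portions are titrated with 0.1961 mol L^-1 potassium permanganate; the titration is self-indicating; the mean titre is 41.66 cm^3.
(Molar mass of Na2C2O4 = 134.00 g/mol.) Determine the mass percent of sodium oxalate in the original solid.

2 MnO4^- + 5 C2O4^2- + 16 H^+ → 2 Mn^2+ + 10 CO2 + 8 H2O
n(KMnO4) per titration = 0.04166 × 0.1961 = 8.170 × 10^-3 mol
From the 5:2 ratio, n(Na2C2O4) in each aliquot = 5/2 × 8.170 × 10^-3 = 0.02042 mol
n(Na2C2O4) in the whole flask = 0.02042 × 250.0/50.00 = 0.1021 mol
mass of Na2C2O4 = 0.1021 × 134.00 = 13.68 g
% Na2C2O4 = 13.68 / 15.11 × 100 = 90.56 %

90.56 %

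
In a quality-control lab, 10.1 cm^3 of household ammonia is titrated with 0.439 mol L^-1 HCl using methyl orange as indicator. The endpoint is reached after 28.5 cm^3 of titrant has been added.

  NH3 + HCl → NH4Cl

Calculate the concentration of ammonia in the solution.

1.24 mol/L

n(HCl) = 0.0285 L × 0.439 mol/L = 0.0125 mol
n(NH3) = 0.0125 mol (1:1 mole ratio)
[NH3] = 0.0125 mol / 0.0101 L = 1.24 mol/L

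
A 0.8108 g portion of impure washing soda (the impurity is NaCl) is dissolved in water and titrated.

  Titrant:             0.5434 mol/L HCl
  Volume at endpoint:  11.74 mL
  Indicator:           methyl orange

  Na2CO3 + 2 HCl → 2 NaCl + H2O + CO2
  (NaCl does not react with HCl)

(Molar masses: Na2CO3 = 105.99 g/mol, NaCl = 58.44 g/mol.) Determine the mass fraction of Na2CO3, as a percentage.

n(HCl) = 0.01174 × 0.5434 = 6.380 × 10^-3 mol
Let x = n(Na2CO3), y = n(NaCl).
Titrant: 2x = 6.380 × 10^-3;  mass: 105.99x + 58.44y = 0.8108
Solving, x = 3.190 × 10^-3 mol, y = 8.089 × 10^-3 mol
mass of Na2CO3 = 3.190 × 10^-3 × 105.99 = 0.3381 g
% Na2CO3 = 0.3381 / 0.8108 × 100 = 41.70 %

41.70 %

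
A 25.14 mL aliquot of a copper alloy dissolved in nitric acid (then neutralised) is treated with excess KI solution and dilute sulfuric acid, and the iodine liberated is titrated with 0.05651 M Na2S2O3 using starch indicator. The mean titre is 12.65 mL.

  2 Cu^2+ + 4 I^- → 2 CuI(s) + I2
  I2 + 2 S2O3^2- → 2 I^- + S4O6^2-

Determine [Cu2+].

0.02843 M

n(S2O3^2-) = 0.01265 × 0.05651 = 7.149 × 10^-4 mol
n(I2) = n(S2O3^2-)/2 = 3.574 × 10^-4 mol
From the 2:1 ratio, n(Cu2+) in the aliquot = 2/1 × 3.574 × 10^-4 = 7.149 × 10^-4 mol
[Cu2+] = 7.149 × 10^-4 / 0.02514 = 0.02843 mol/L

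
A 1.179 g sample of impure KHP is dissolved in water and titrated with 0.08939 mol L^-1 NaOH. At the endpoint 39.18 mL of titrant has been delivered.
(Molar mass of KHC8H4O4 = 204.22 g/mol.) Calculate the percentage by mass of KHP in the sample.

KHC8H4O4 + NaOH → KNaC8H4O4 + H2O
n(NaOH) = 0.03918 L × 0.08939 mol/L = 3.502 × 10^-3 mol
n(KHC8H4O4) = 3.502 × 10^-3 mol (1:1 ratio)
mass of KHC8H4O4 = 3.502 × 10^-3 × 204.22 g/mol = 0.7152 g
% KHC8H4O4 = 0.7152 / 1.179 × 100 = 60.66 %

60.66 %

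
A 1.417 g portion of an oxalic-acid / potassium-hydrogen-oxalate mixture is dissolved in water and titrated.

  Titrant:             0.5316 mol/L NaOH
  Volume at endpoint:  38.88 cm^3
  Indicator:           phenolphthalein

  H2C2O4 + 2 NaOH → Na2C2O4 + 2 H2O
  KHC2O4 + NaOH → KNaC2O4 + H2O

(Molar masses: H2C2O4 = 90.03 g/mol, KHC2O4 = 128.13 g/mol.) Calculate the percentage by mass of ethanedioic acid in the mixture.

47.06 %

n(NaOH) = 0.03888 × 0.5316 = 0.02067 mol
Let x = n(H2C2O4), y = n(KHC2O4).
Titrant: 2x + 1y = 0.02067;  mass: 90.03x + 128.13y = 1.417
Solving, x = 7.407 × 10^-3 mol, y = 5.855 × 10^-3 mol
mass of H2C2O4 = 7.407 × 10^-3 × 90.03 = 0.6669 g
% H2C2O4 = 0.6669 / 1.417 × 100 = 47.06 %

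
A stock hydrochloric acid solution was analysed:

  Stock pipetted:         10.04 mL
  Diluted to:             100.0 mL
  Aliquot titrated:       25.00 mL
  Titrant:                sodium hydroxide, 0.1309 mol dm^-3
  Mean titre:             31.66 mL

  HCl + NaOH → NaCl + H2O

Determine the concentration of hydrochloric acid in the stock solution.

n(NaOH) = 0.03166 × 0.1309 = 4.144 × 10^-3 mol
n(HCl) in the aliquot = 4.144 × 10^-3 mol (1:1 ratio)
[HCl]_dilute = 4.144 × 10^-3 / 0.02500 = 0.1658 mol/L
Dilution factor = 100.0 / 10.04 = 9.960
[HCl]_stock = 0.1658 × 9.960 = 1.651 mol/L

1.651 mol/L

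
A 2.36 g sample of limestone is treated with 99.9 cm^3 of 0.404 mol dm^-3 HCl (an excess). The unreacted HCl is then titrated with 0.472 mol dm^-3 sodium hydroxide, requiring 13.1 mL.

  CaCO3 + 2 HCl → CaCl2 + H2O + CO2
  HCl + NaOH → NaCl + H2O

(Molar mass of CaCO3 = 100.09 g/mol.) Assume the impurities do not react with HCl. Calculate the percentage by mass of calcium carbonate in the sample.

n(HCl) added = 0.0999 × 0.404 = 0.0404 mol
n(NaOH) used in back-titration = 0.0131 × 0.472 = 6.18 × 10^-3 mol
n(HCl) left over = 6.18 × 10^-3 mol (1:1 ratio)
n(HCl) consumed by analyte = 0.0404 − 6.18 × 10^-3 = 0.0342 mol
From the 1:2 ratio, n(CaCO3) = 1/2 × 0.0342 = 0.0171 mol
mass of CaCO3 = 0.0171 × 100.09 = 1.71 g
% CaCO3 = 1.71 / 2.36 × 100 = 72.5 %

72.5 %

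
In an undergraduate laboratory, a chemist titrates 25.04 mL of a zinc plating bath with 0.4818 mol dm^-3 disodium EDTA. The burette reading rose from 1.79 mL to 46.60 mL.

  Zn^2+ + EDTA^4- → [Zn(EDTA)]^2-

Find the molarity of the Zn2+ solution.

n(EDTA) = 0.04481 L × 0.4818 mol/L = 0.02159 mol
n(Zn2+) = 0.02159 mol (1:1 mole ratio)
[Zn2+] = 0.02159 mol / 0.02504 L = 0.8622 mol/L

0.8622 mol/L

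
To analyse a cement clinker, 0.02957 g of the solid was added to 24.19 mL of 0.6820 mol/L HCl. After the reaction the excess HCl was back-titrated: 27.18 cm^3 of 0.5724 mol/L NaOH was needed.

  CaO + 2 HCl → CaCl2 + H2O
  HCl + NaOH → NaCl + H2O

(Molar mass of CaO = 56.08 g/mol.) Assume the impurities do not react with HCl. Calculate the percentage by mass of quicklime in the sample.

n(HCl) added = 0.02419 × 0.6820 = 0.01650 mol
n(NaOH) used in back-titration = 0.02718 × 0.5724 = 0.01556 mol
n(HCl) left over = 0.01556 mol (1:1 ratio)
n(HCl) consumed by analyte = 0.01650 − 0.01556 = 9.397 × 10^-4 mol
From the 1:2 ratio, n(CaO) = 1/2 × 9.397 × 10^-4 = 4.699 × 10^-4 mol
mass of CaO = 4.699 × 10^-4 × 56.08 = 0.02635 g
% CaO = 0.02635 / 0.02957 × 100 = 89.11 %

89.11 %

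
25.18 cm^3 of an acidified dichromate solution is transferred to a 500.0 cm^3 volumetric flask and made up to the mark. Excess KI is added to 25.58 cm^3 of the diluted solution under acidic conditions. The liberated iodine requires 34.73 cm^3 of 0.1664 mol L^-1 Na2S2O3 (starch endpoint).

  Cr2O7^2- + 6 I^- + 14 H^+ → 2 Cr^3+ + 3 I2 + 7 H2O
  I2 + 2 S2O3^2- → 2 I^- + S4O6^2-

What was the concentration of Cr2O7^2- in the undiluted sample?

0.7477 mol/L

n(S2O3^2-) = 0.03473 × 0.1664 = 5.779 × 10^-3 mol
n(I2) = n(S2O3^2-)/2 = 2.890 × 10^-3 mol
From the 1:3 ratio, n(Cr2O7^2-) in the aliquot = 1/3 × 2.890 × 10^-3 = 9.632 × 10^-4 mol
[Cr2O7^2-]_dilute = 9.632 × 10^-4 / 0.02558 = 0.03765 mol/L
[Cr2O7^2-]_original = 0.03765 × 500.0/25.18 = 0.7477 mol/L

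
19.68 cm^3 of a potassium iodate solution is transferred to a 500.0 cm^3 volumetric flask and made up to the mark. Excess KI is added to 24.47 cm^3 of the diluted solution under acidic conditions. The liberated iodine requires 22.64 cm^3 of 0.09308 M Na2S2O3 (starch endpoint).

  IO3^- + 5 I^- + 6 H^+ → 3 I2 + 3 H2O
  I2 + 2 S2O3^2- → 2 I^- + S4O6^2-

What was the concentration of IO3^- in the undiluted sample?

n(S2O3^2-) = 0.02264 × 0.09308 = 2.107 × 10^-3 mol
n(I2) = n(S2O3^2-)/2 = 1.054 × 10^-3 mol
From the 1:3 ratio, n(IO3^-) in the aliquot = 1/3 × 1.054 × 10^-3 = 3.512 × 10^-4 mol
[IO3^-]_dilute = 3.512 × 10^-4 / 0.02447 = 0.01435 mol/L
[IO3^-]_original = 0.01435 × 500.0/19.68 = 0.3647 mol/L

0.3647 M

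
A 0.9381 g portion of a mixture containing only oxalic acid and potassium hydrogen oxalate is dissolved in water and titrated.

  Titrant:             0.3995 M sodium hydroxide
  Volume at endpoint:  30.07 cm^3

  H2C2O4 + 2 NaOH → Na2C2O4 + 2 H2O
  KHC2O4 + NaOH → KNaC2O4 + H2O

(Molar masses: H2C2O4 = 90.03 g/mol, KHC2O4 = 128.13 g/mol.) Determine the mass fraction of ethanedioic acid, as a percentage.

n(NaOH) = 0.03007 × 0.3995 = 0.01201 mol
Let x = n(H2C2O4), y = n(KHC2O4).
Titrant: 2x + 1y = 0.01201;  mass: 90.03x + 128.13y = 0.9381
Solving, x = 3.616 × 10^-3 mol, y = 4.781 × 10^-3 mol
mass of H2C2O4 = 3.616 × 10^-3 × 90.03 = 0.3256 g
% H2C2O4 = 0.3256 / 0.9381 × 100 = 34.70 %

34.70 %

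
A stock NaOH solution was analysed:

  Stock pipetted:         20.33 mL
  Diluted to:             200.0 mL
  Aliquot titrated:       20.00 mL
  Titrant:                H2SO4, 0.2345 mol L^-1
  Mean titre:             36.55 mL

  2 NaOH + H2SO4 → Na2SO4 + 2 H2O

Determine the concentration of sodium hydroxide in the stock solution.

8.432 mol/L

n(H2SO4) = 0.03655 × 0.2345 = 8.571 × 10^-3 mol
From the 2:1 ratio, n(NaOH) in the aliquot = 2/1 × 8.571 × 10^-3 = 0.01714 mol
[NaOH]_dilute = 0.01714 / 0.02000 = 0.8571 mol/L
Dilution factor = 200.0 / 20.33 = 9.838
[NaOH]_stock = 0.8571 × 9.838 = 8.432 mol/L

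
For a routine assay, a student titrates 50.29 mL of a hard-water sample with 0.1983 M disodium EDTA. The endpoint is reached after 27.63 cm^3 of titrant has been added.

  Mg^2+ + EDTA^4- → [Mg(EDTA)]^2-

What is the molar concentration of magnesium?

0.1089 M

n(EDTA) = 0.02763 L × 0.1983 mol/L = 5.479 × 10^-3 mol
n(Mg2+) = 5.479 × 10^-3 mol (1:1 mole ratio)
[Mg2+] = 5.479 × 10^-3 mol / 0.05029 L = 0.1089 mol/L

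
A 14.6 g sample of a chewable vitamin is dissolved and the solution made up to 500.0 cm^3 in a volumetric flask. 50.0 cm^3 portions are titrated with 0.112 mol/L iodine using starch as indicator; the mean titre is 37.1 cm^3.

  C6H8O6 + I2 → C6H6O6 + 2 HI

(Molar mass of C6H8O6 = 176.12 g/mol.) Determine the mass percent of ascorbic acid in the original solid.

n(I2) per titration = 0.0371 × 0.112 = 4.16 × 10^-3 mol
n(C6H8O6) in each aliquot = 4.16 × 10^-3 mol (1:1 ratio)
n(C6H8O6) in the whole flask = 4.16 × 10^-3 × 500.0/50.0 = 0.0416 mol
mass of C6H8O6 = 0.0416 × 176.12 = 7.32 g
% C6H8O6 = 7.32 / 14.6 × 100 = 50.1 %

50.1 %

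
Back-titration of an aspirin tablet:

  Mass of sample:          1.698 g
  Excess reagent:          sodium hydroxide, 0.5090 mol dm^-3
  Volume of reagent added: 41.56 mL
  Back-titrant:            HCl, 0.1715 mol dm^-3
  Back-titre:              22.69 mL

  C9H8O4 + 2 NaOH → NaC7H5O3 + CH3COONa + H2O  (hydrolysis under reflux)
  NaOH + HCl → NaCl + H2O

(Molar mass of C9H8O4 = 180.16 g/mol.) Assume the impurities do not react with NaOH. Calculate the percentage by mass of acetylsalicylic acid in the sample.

91.58 %

n(NaOH) added = 0.04156 × 0.5090 = 0.02115 mol
n(HCl) used in back-titration = 0.02269 × 0.1715 = 3.891 × 10^-3 mol
n(NaOH) left over = 3.891 × 10^-3 mol (1:1 ratio)
n(NaOH) consumed by analyte = 0.02115 − 3.891 × 10^-3 = 0.01726 mol
From the 1:2 ratio, n(C9H8O4) = 1/2 × 0.01726 = 8.631 × 10^-3 mol
mass of C9H8O4 = 8.631 × 10^-3 × 180.16 = 1.555 g
% C9H8O4 = 1.555 / 1.698 × 100 = 91.58 %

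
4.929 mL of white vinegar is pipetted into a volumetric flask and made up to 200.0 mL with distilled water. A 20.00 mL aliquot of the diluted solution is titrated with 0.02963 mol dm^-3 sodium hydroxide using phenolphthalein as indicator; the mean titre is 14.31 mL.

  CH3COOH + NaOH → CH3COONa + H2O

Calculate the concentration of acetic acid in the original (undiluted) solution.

n(NaOH) = 0.01431 × 0.02963 = 4.240 × 10^-4 mol
n(CH3COOH) in the aliquot = 4.240 × 10^-4 mol (1:1 ratio)
[CH3COOH]_dilute = 4.240 × 10^-4 / 0.02000 = 0.02120 mol/L
Dilution factor = 200.0 / 4.929 = 40.58
[CH3COOH]_stock = 0.02120 × 40.58 = 0.8602 mol/L

0.8602 mol/L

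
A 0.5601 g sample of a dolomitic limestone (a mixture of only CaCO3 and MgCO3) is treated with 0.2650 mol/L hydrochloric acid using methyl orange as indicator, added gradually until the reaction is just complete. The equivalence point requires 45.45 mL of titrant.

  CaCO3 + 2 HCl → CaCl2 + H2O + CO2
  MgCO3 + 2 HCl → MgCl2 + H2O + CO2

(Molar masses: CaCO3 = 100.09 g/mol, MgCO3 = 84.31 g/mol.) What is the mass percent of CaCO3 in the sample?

n(HCl) = 0.04545 × 0.2650 = 0.01204 mol
Let x = n(CaCO3), y = n(MgCO3).
Titrant: 2x + 2y = 0.01204;  mass: 100.09x + 84.31y = 0.5601
Solving, x = 3.319 × 10^-3 mol, y = 2.703 × 10^-3 mol
mass of CaCO3 = 3.319 × 10^-3 × 100.09 = 0.3322 g
% CaCO3 = 0.3322 / 0.5601 × 100 = 59.31 %

59.31 %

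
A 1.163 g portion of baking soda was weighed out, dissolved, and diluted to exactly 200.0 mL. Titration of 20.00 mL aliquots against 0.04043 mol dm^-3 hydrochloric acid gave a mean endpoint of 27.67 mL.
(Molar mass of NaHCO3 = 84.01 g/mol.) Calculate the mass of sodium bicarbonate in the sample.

0.9398 g

NaHCO3 + HCl → NaCl + H2O + CO2
n(HCl) per titration = 0.02767 × 0.04043 = 1.119 × 10^-3 mol
n(NaHCO3) in each aliquot = 1.119 × 10^-3 mol (1:1 ratio)
n(NaHCO3) in the whole flask = 1.119 × 10^-3 × 200.0/20.00 = 0.01119 mol
mass of NaHCO3 = 0.01119 × 84.01 = 0.9398 g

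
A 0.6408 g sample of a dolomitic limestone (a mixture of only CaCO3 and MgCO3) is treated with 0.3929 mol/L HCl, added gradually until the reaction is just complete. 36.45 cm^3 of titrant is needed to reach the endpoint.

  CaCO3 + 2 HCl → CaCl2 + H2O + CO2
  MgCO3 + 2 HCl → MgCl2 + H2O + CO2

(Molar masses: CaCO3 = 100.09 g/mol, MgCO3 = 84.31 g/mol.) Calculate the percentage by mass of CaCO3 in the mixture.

n(HCl) = 0.03645 × 0.3929 = 0.01432 mol
Let x = n(CaCO3), y = n(MgCO3).
Titrant: 2x + 2y = 0.01432;  mass: 100.09x + 84.31y = 0.6408
Solving, x = 2.350 × 10^-3 mol, y = 4.810 × 10^-3 mol
mass of CaCO3 = 2.350 × 10^-3 × 100.09 = 0.2353 g
% CaCO3 = 0.2353 / 0.6408 × 100 = 36.71 %

36.71 %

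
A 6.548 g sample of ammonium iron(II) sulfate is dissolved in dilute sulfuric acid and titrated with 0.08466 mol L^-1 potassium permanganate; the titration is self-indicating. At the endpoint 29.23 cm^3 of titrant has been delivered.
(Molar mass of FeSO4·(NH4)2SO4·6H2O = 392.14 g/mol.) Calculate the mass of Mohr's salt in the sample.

MnO4^- + 5 Fe^2+ + 8 H^+ → Mn^2+ + 5 Fe^3+ + 4 H2O
n(KMnO4) = 0.02923 L × 0.08466 mol/L = 2.475 × 10^-3 mol
From the 5:1 ratio, n(FeSO4·(NH4)2SO4·6H2O) = 5/1 × 2.475 × 10^-3 = 0.01237 mol
mass of FeSO4·(NH4)2SO4·6H2O = 0.01237 × 392.14 g/mol = 4.852 g

4.852 g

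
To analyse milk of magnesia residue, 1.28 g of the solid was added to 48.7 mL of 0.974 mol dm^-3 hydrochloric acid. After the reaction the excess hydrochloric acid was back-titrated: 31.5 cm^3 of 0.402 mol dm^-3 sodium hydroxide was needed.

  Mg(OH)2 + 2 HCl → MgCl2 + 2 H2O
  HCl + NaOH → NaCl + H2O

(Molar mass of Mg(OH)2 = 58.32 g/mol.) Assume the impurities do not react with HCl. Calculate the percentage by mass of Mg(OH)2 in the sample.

79.2 %

n(HCl) added = 0.0487 × 0.974 = 0.0474 mol
n(NaOH) used in back-titration = 0.0315 × 0.402 = 0.0127 mol
n(HCl) left over = 0.0127 mol (1:1 ratio)
n(HCl) consumed by analyte = 0.0474 − 0.0127 = 0.0348 mol
From the 1:2 ratio, n(Mg(OH)2) = 1/2 × 0.0348 = 0.0174 mol
mass of Mg(OH)2 = 0.0174 × 58.32 = 1.01 g
% Mg(OH)2 = 1.01 / 1.28 × 100 = 79.2 %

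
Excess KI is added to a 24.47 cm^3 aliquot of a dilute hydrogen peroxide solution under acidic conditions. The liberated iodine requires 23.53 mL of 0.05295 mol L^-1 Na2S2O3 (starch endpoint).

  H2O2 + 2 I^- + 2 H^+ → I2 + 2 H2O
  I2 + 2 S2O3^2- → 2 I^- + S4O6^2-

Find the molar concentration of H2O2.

0.02546 mol/L

n(S2O3^2-) = 0.02353 × 0.05295 = 1.246 × 10^-3 mol
n(I2) = n(S2O3^2-)/2 = 6.230 × 10^-4 mol
n(H2O2) in the aliquot = 6.230 × 10^-4 mol (1:1 ratio)
[H2O2] = 6.230 × 10^-4 / 0.02447 = 0.02546 mol/L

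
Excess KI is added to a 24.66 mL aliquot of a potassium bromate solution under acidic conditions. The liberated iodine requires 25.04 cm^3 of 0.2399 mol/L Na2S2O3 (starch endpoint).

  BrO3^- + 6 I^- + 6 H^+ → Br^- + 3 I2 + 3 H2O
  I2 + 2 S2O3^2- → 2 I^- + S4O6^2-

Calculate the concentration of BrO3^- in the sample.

0.04060 mol/L

n(S2O3^2-) = 0.02504 × 0.2399 = 6.007 × 10^-3 mol
n(I2) = n(S2O3^2-)/2 = 3.004 × 10^-3 mol
From the 1:3 ratio, n(BrO3^-) in the aliquot = 1/3 × 3.004 × 10^-3 = 1.001 × 10^-3 mol
[BrO3^-] = 1.001 × 10^-3 / 0.02466 = 0.04060 mol/L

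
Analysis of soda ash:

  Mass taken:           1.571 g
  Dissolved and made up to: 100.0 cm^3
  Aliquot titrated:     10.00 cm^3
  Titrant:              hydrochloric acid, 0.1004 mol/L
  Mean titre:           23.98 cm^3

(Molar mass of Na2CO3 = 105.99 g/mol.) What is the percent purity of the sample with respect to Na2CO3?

Na2CO3 + 2 HCl → 2 NaCl + H2O + CO2
n(HCl) per titration = 0.02398 × 0.1004 = 2.408 × 10^-3 mol
From the 1:2 ratio, n(Na2CO3) in each aliquot = 1/2 × 2.408 × 10^-3 = 1.204 × 10^-3 mol
n(Na2CO3) in the whole flask = 1.204 × 10^-3 × 100.0/10.00 = 0.01204 mol
mass of Na2CO3 = 0.01204 × 105.99 = 1.276 g
% Na2CO3 = 1.276 / 1.571 × 100 = 81.22 %

81.22 %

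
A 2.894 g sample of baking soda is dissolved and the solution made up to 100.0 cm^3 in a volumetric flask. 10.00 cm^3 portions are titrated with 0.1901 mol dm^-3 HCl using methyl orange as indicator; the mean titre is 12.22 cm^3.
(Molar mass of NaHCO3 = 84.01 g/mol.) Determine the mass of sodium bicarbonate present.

NaHCO3 + HCl → NaCl + H2O + CO2
n(HCl) per titration = 0.01222 × 0.1901 = 2.323 × 10^-3 mol
n(NaHCO3) in each aliquot = 2.323 × 10^-3 mol (1:1 ratio)
n(NaHCO3) in the whole flask = 2.323 × 10^-3 × 100.0/10.00 = 0.02323 mol
mass of NaHCO3 = 0.02323 × 84.01 = 1.952 g

1.952 g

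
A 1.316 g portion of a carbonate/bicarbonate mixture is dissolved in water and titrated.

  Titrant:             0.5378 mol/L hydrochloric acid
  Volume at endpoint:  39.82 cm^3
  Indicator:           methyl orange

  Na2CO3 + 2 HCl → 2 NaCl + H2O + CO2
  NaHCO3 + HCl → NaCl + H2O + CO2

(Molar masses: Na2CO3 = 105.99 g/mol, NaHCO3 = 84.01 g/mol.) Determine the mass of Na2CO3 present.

n(HCl) = 0.03982 × 0.5378 = 0.02142 mol
Let x = n(Na2CO3), y = n(NaHCO3).
Titrant: 2x + 1y = 0.02142;  mass: 105.99x + 84.01y = 1.316
Solving, x = 7.788 × 10^-3 mol, y = 5.839 × 10^-3 mol
mass of Na2CO3 = 7.788 × 10^-3 × 105.99 = 0.8255 g

0.8255 g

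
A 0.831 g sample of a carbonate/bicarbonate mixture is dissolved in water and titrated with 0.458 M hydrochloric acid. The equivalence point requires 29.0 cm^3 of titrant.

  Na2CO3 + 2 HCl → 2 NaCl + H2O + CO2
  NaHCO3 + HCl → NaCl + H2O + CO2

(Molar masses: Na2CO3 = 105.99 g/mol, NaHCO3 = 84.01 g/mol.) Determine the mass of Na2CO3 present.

0.487 g

n(HCl) = 0.0290 × 0.458 = 0.0133 mol
Let x = n(Na2CO3), y = n(NaHCO3).
Titrant: 2x + 1y = 0.0133;  mass: 105.99x + 84.01y = 0.831
Solving, x = 4.59 × 10^-3 mol, y = 4.10 × 10^-3 mol
mass of Na2CO3 = 4.59 × 10^-3 × 105.99 = 0.487 g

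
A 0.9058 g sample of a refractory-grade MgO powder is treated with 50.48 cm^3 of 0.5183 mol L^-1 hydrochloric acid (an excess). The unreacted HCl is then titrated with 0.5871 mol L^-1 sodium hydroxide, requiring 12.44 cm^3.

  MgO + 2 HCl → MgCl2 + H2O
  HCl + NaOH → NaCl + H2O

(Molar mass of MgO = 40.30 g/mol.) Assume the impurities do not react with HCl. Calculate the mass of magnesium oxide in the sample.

0.3800 g

n(HCl) added = 0.05048 × 0.5183 = 0.02616 mol
n(NaOH) used in back-titration = 0.01244 × 0.5871 = 7.304 × 10^-3 mol
n(HCl) left over = 7.304 × 10^-3 mol (1:1 ratio)
n(HCl) consumed by analyte = 0.02616 − 7.304 × 10^-3 = 0.01886 mol
From the 1:2 ratio, n(MgO) = 1/2 × 0.01886 = 9.430 × 10^-3 mol
mass of MgO = 9.430 × 10^-3 × 40.30 = 0.3800 g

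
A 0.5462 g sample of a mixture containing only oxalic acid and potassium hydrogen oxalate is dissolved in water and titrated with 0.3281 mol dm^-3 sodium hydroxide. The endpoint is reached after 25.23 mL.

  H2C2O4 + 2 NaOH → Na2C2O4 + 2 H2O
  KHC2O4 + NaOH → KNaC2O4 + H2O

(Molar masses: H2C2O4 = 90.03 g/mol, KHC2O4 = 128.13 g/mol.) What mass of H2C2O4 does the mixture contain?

0.2786 g

n(NaOH) = 0.02523 × 0.3281 = 8.278 × 10^-3 mol
Let x = n(H2C2O4), y = n(KHC2O4).
Titrant: 2x + 1y = 8.278 × 10^-3;  mass: 90.03x + 128.13y = 0.5462
Solving, x = 3.095 × 10^-3 mol, y = 2.088 × 10^-3 mol
mass of H2C2O4 = 3.095 × 10^-3 × 90.03 = 0.2786 g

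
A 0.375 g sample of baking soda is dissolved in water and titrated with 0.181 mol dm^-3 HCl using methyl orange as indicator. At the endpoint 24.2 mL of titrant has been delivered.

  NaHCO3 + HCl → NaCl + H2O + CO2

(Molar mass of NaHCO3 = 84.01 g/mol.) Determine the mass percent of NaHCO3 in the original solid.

n(HCl) = 0.0242 L × 0.181 mol/L = 4.38 × 10^-3 mol
n(NaHCO3) = 4.38 × 10^-3 mol (1:1 ratio)
mass of NaHCO3 = 4.38 × 10^-3 × 84.01 g/mol = 0.368 g
% NaHCO3 = 0.368 / 0.375 × 100 = 98.1 %

98.1 %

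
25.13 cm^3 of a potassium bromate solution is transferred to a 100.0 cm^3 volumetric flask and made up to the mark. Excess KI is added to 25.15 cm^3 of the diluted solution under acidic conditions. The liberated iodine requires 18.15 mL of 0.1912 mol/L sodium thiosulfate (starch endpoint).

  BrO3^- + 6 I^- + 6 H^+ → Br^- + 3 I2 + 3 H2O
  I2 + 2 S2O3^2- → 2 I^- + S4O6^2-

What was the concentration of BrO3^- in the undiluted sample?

0.09151 mol/L

n(S2O3^2-) = 0.01815 × 0.1912 = 3.470 × 10^-3 mol
n(I2) = n(S2O3^2-)/2 = 1.735 × 10^-3 mol
From the 1:3 ratio, n(BrO3^-) in the aliquot = 1/3 × 1.735 × 10^-3 = 5.784 × 10^-4 mol
[BrO3^-]_dilute = 5.784 × 10^-4 / 0.02515 = 0.02300 mol/L
[BrO3^-]_original = 0.02300 × 100.0/25.13 = 0.09151 mol/L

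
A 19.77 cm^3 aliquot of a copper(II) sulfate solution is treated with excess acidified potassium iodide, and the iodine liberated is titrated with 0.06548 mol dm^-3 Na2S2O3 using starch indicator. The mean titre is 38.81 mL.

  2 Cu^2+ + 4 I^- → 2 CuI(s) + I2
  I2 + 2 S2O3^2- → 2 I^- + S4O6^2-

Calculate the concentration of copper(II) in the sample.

n(S2O3^2-) = 0.03881 × 0.06548 = 2.541 × 10^-3 mol
n(I2) = n(S2O3^2-)/2 = 1.271 × 10^-3 mol
From the 2:1 ratio, n(Cu2+) in the aliquot = 2/1 × 1.271 × 10^-3 = 2.541 × 10^-3 mol
[Cu2+] = 2.541 × 10^-3 / 0.01977 = 0.1285 mol/L

0.1285 mol/L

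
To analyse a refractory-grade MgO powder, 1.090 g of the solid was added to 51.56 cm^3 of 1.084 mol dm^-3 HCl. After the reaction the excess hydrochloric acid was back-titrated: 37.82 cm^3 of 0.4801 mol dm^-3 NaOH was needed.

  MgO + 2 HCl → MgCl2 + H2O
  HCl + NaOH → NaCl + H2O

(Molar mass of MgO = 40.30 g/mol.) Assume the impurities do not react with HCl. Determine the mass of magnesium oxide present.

0.7603 g

n(HCl) added = 0.05156 × 1.084 = 0.05589 mol
n(NaOH) used in back-titration = 0.03782 × 0.4801 = 0.01816 mol
n(HCl) left over = 0.01816 mol (1:1 ratio)
n(HCl) consumed by analyte = 0.05589 − 0.01816 = 0.03773 mol
From the 1:2 ratio, n(MgO) = 1/2 × 0.03773 = 0.01887 mol
mass of MgO = 0.01887 × 40.30 = 0.7603 g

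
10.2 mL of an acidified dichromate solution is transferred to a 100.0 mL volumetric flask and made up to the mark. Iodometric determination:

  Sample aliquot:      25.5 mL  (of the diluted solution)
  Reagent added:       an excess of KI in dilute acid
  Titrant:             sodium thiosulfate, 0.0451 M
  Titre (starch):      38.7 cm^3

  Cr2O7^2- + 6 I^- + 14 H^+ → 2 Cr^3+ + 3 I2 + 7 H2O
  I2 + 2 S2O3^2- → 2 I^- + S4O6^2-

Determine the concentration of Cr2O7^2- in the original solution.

0.112 M

n(S2O3^2-) = 0.0387 × 0.0451 = 1.75 × 10^-3 mol
n(I2) = n(S2O3^2-)/2 = 8.73 × 10^-4 mol
From the 1:3 ratio, n(Cr2O7^2-) in the aliquot = 1/3 × 8.73 × 10^-4 = 2.91 × 10^-4 mol
[Cr2O7^2-]_dilute = 2.91 × 10^-4 / 0.0255 = 0.0114 mol/L
[Cr2O7^2-]_original = 0.0114 × 100.0/10.2 = 0.112 mol/L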